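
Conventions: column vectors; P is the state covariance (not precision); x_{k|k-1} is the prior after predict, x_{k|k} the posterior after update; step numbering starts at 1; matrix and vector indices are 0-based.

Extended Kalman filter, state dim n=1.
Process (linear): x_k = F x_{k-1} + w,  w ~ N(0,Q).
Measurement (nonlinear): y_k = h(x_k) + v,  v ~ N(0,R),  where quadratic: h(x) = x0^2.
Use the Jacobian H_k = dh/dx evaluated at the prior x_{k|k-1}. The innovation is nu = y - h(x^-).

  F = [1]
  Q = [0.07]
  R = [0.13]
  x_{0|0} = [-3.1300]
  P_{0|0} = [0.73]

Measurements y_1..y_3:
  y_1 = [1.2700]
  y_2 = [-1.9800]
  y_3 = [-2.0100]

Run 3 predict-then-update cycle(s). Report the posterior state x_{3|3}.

x_post = [0.3531]

step 1: x^-=[-3.1300]  P^-=[0.8000]  H_jac=[-6.2600]  S=[31.4801]  K=[-0.1591]  nu=[-8.5269]  x^+=[-1.7735]  P^+=[0.0033]
step 2: x^-=[-1.7735]  P^-=[0.0733]  H_jac=[-3.5470]  S=[1.0522]  K=[-0.2471]  nu=[-5.1253]  x^+=[-0.5071]  P^+=[0.0091]
step 3: x^-=[-0.5071]  P^-=[0.0791]  H_jac=[-1.0141]  S=[0.2113]  K=[-0.3794]  nu=[-2.2671]  x^+=[0.3531]  P^+=[0.0486]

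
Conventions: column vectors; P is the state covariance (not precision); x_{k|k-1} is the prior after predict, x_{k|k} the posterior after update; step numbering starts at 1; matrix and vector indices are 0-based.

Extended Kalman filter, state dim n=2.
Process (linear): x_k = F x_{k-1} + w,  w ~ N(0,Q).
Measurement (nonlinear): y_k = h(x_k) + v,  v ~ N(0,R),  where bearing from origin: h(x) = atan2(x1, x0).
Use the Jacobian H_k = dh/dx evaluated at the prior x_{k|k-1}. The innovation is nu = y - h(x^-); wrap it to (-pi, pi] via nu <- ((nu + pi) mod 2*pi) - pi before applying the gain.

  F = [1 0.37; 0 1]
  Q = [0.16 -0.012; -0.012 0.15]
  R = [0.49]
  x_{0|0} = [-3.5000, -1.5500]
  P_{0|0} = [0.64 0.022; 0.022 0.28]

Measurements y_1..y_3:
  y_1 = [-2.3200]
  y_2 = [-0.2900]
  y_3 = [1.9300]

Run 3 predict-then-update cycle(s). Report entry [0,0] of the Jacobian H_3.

H_jac[0,0] = 0.0648

step 1: x^-=[-4.0735, -1.5500]  P^-=[0.8546 0.1136; 0.1136 0.4300]  H_jac=[0.0816 -0.2144]  S=[0.5115]  K=[0.0887; -0.1622]  nu=[0.4580]  x^+=[-4.0329, -1.6243]  P^+=[0.8506 0.1210; 0.1210 0.4166]
step 2: x^-=[-4.6339, -1.6243]  P^-=[1.1571 0.2631; 0.2631 0.5666]  H_jac=[0.0674 -0.1922]  S=[0.5094]  K=[0.0538; -0.1790]  nu=[2.5145]  x^+=[-4.4986, -2.0743]  P^+=[1.1556 0.2680; 0.2680 0.5502]
step 3: x^-=[-5.2661, -2.0743]  P^-=[1.5893 0.4596; 0.4596 0.7002]  H_jac=[0.0648 -0.1644]  S=[0.5058]  K=[0.0541; -0.1687]  nu=[-1.5868]  x^+=[-5.3520, -1.8065]  P^+=[1.5878 0.4642; 0.4642 0.6858]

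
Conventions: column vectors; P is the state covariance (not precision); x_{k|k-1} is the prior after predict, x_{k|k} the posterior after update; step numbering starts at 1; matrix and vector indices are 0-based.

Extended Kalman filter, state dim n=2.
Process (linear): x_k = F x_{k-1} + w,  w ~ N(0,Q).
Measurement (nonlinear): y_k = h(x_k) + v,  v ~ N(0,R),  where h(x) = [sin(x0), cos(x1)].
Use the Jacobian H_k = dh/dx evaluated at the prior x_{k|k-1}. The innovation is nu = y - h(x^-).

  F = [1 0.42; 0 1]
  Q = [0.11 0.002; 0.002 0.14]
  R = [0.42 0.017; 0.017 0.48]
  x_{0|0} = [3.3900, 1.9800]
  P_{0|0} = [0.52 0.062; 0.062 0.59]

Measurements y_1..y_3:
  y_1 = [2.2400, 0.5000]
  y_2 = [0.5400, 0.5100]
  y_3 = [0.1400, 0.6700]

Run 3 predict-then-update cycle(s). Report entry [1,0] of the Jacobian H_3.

H_jac[1,0] = 0.0000

step 1: x^-=[4.2216, 1.9800]  P^-=[0.7862 0.3118; 0.3118 0.7300]  H_jac=[-0.4713 0.0000; 0.0000 -0.9174]  S=[0.5946 0.1518; 0.1518 1.0944]  K=[-0.5768 -0.1814; -0.0942 -0.5989]  nu=[3.1220, 0.8979]  x^+=[2.2580, 1.1481]  P^+=[0.5205 0.1056; 0.1056 0.3151]
step 2: x^-=[2.7402, 1.1481]  P^-=[0.7748 0.2399; 0.2399 0.4551]  H_jac=[-0.9205 0.0000; 0.0000 -0.9120]  S=[1.0765 0.2184; 0.2184 0.8585]  K=[-0.6441 -0.0910; -0.1129 -0.4547]  nu=[0.1493, 0.0998]  x^+=[2.6349, 1.0859]  P^+=[0.2955 0.0599; 0.0599 0.2414]
step 3: x^-=[3.0910, 1.0859]  P^-=[0.4985 0.1633; 0.1633 0.3814]  H_jac=[-0.9987 0.0000; 0.0000 -0.8847]  S=[0.9172 0.1613; 0.1613 0.7786]  K=[-0.5294 -0.0759; -0.1054 -0.4116]  nu=[0.0894, 0.2039]  x^+=[3.0282, 0.9925]  P^+=[0.2239 0.0513; 0.0513 0.2253]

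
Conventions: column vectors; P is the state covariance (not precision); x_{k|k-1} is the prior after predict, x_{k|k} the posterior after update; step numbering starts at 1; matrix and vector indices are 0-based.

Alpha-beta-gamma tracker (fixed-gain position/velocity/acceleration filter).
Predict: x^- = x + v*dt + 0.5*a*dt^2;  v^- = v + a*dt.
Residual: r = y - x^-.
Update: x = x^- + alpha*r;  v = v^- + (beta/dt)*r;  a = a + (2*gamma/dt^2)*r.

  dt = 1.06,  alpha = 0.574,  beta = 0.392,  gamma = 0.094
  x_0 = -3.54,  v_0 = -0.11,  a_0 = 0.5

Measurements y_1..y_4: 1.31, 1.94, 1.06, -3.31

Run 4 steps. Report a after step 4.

step 1: x_pred=-3.3757  r=4.6857  x^+=-0.6861  v^+=2.1528  a^+=1.2840
step 2: x_pred=2.3172  r=-0.3772  x^+=2.1007  v^+=3.3744  a^+=1.2209
step 3: x_pred=6.3634  r=-5.3034  x^+=3.3193  v^+=2.7072  a^+=0.3335
step 4: x_pred=6.3763  r=-9.6863  x^+=0.8164  v^+=-0.5213  a^+=-1.2872

a_post = -1.2872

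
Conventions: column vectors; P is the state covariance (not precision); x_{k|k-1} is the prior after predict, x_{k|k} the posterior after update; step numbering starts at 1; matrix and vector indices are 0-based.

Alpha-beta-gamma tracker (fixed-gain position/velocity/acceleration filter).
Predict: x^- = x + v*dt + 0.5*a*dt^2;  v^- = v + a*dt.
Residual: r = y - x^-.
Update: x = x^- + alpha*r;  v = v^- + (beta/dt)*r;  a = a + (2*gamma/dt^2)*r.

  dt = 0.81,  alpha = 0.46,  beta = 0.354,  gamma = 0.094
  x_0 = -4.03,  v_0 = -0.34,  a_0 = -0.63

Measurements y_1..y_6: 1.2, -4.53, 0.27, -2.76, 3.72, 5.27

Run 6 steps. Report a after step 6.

step 1: x_pred=-4.5121  r=5.7121  x^+=-1.8845  v^+=1.6461  a^+=1.0067
step 2: x_pred=-0.2209  r=-4.3091  x^+=-2.2031  v^+=0.5783  a^+=-0.2280
step 3: x_pred=-1.8094  r=2.0794  x^+=-0.8529  v^+=1.3025  a^+=0.3679
step 4: x_pred=0.3228  r=-3.0828  x^+=-1.0953  v^+=0.2531  a^+=-0.5155
step 5: x_pred=-1.0594  r=4.7794  x^+=1.1391  v^+=1.9244  a^+=0.8540
step 6: x_pred=2.9780  r=2.2920  x^+=4.0323  v^+=3.6178  a^+=1.5108

a_post = 1.5108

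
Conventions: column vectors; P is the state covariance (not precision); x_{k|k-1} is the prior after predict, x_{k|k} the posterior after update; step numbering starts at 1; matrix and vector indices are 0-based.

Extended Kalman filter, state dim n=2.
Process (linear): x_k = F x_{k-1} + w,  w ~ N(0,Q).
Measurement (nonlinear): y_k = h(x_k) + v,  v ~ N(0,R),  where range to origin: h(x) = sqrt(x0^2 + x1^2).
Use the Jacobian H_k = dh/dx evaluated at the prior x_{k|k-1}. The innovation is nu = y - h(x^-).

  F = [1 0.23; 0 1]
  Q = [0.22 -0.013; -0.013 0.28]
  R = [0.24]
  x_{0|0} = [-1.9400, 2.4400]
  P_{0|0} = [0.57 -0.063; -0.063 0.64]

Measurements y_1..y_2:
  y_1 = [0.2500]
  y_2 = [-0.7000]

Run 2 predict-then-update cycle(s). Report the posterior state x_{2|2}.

x_post = [0.2684, -0.0294]

step 1: x^-=[-1.3788, 2.4400]  P^-=[0.7949 0.0712; 0.0712 0.9200]  H_jac=[-0.4920 0.8706]  S=[1.0687]  K=[-0.3079; 0.7167]  nu=[-2.5526]  x^+=[-0.5928, 0.6106]  P^+=[0.6936 0.3070; 0.3070 0.3711]
step 2: x^-=[-0.4524, 0.6106]  P^-=[1.0744 0.3794; 0.3794 0.6511]  H_jac=[-0.5953 0.8035]  S=[0.6782]  K=[-0.4937; 0.4383]  nu=[-1.4599]  x^+=[0.2684, -0.0294]  P^+=[0.9091 0.5261; 0.5261 0.5208]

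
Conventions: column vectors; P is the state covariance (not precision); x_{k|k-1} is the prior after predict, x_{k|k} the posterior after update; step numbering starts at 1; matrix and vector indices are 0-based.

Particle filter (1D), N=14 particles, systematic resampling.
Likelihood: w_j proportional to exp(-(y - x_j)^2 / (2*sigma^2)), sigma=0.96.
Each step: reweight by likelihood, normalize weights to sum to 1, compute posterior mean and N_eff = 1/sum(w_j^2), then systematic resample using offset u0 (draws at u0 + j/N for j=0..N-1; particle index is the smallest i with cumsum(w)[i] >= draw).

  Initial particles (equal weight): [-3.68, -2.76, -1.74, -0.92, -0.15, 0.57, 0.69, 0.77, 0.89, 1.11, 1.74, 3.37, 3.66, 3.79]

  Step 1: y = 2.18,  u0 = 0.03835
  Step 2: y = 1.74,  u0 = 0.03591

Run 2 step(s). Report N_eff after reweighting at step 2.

N_eff = 11.0364

step 1: w=[0.0000, 0.0000, 0.0001, 0.0014, 0.0138, 0.0645, 0.0789, 0.0895, 0.1067, 0.1414, 0.2369, 0.1221, 0.0802, 0.0645]  mean=1.7700  Neff=7.5992  idx=[5, 6, 7, 8, 8, 9, 9, 10, 10, 10, 11, 11, 12, 13]
step 2: w=[0.0573, 0.0662, 0.0723, 0.0814, 0.0814, 0.0971, 0.0971, 0.1205, 0.1205, 0.1205, 0.0285, 0.0285, 0.0163, 0.0123]  mean=1.4219  Neff=11.0364  idx=[0, 1, 2, 3, 4, 5, 6, 6, 7, 8, 8, 9, 9, 11]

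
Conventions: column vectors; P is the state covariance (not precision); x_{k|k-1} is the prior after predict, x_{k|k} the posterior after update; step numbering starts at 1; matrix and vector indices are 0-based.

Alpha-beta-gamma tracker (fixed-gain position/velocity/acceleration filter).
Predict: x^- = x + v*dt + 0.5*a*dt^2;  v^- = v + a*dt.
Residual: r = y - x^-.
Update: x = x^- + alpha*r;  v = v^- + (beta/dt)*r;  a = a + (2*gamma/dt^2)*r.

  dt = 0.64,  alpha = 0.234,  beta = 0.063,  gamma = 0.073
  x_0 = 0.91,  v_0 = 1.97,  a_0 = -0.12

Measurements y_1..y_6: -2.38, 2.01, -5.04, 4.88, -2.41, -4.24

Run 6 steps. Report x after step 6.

step 1: x_pred=2.1462  r=-4.5262  x^+=1.0871  v^+=1.4476  a^+=-1.7334
step 2: x_pred=1.6586  r=0.3514  x^+=1.7408  v^+=0.3729  a^+=-1.6081
step 3: x_pred=1.6501  r=-6.6901  x^+=0.0846  v^+=-1.3148  a^+=-3.9928
step 4: x_pred=-1.5746  r=6.4546  x^+=-0.0642  v^+=-3.2348  a^+=-1.6921
step 5: x_pred=-2.4810  r=0.0710  x^+=-2.4644  v^+=-4.3108  a^+=-1.6667
step 6: x_pred=-5.5647  r=1.3247  x^+=-5.2547  v^+=-5.2471  a^+=-1.1946

x_post = -5.2547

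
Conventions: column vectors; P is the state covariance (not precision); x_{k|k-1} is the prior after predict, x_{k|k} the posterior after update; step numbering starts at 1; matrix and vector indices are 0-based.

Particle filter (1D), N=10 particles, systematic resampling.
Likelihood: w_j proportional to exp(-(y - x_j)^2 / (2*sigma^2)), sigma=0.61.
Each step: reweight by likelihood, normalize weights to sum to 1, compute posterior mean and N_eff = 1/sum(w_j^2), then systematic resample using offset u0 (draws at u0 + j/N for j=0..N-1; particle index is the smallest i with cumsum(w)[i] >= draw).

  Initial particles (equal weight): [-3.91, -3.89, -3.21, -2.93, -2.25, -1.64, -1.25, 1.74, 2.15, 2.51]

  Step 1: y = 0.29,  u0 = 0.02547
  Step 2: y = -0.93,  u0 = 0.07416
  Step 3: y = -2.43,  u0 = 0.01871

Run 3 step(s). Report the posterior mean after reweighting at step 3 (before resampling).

post_mean = -1.3427

step 1: w=[0.0000, 0.0000, 0.0000, 0.0000, 0.0015, 0.0566, 0.3489, 0.5009, 0.0809, 0.0112]  mean=0.5414  Neff=2.6143  idx=[5, 6, 6, 6, 7, 7, 7, 7, 7, 8]
step 2: w=[0.1627, 0.2791, 0.2791, 0.2791, 0.0000, 0.0000, 0.0000, 0.0000, 0.0000, 0.0000]  mean=-1.3131  Neff=3.8446  idx=[0, 1, 1, 1, 2, 2, 2, 3, 3, 3]
step 3: w=[0.2378, 0.0847, 0.0847, 0.0847, 0.0847, 0.0847, 0.0847, 0.0847, 0.0847, 0.0847]  mean=-1.3427  Neff=8.2580  idx=[0, 0, 0, 1, 3, 4, 5, 6, 7, 9]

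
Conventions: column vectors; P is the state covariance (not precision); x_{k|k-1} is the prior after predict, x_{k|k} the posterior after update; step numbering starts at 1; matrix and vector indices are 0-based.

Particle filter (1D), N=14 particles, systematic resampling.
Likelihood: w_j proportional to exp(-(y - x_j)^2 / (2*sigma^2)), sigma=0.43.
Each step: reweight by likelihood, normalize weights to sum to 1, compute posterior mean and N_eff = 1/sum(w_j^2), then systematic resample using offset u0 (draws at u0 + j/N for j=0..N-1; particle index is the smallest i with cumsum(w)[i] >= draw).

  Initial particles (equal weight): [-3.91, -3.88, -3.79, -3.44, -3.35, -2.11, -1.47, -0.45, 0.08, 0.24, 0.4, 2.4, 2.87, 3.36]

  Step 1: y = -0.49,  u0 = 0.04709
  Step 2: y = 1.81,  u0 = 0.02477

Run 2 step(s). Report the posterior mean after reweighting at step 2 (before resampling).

step 1: w=[0.0000, 0.0000, 0.0000, 0.0000, 0.0000, 0.0004, 0.0405, 0.5410, 0.2257, 0.1286, 0.0638, 0.0000, 0.0000, 0.0000]  mean=-0.2295  Neff=2.7333  idx=[7, 7, 7, 7, 7, 7, 7, 7, 8, 8, 8, 9, 9, 10]
step 2: w=[0.0001, 0.0001, 0.0001, 0.0001, 0.0001, 0.0001, 0.0001, 0.0001, 0.0377, 0.0377, 0.0377, 0.1573, 0.1573, 0.5712]  mean=0.3126  Neff=2.6316  idx=[8, 10, 11, 11, 12, 12, 13, 13, 13, 13, 13, 13, 13, 13]

post_mean = 0.3126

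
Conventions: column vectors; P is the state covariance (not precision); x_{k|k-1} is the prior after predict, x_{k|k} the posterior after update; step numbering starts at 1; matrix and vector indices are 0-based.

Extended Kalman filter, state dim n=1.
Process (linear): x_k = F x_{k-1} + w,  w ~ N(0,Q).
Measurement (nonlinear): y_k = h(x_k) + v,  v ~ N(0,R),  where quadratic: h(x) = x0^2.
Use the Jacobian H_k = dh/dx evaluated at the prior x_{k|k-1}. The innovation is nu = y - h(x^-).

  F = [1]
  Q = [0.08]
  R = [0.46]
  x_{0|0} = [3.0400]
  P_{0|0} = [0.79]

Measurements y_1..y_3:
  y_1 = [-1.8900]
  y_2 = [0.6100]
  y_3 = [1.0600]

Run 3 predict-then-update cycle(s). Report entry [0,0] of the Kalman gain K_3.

step 1: x^-=[3.0400]  P^-=[0.8700]  H_jac=[6.0800]  S=[32.6208]  K=[0.1622]  nu=[-11.1316]  x^+=[1.2350]  P^+=[0.0123]
step 2: x^-=[1.2350]  P^-=[0.0923]  H_jac=[2.4699]  S=[1.0229]  K=[0.2228]  nu=[-0.9151]  x^+=[1.0311]  P^+=[0.0415]
step 3: x^-=[1.0311]  P^-=[0.1215]  H_jac=[2.0621]  S=[0.9766]  K=[0.2565]  nu=[-0.0031]  x^+=[1.0303]  P^+=[0.0572]

K[0,0] = 0.2565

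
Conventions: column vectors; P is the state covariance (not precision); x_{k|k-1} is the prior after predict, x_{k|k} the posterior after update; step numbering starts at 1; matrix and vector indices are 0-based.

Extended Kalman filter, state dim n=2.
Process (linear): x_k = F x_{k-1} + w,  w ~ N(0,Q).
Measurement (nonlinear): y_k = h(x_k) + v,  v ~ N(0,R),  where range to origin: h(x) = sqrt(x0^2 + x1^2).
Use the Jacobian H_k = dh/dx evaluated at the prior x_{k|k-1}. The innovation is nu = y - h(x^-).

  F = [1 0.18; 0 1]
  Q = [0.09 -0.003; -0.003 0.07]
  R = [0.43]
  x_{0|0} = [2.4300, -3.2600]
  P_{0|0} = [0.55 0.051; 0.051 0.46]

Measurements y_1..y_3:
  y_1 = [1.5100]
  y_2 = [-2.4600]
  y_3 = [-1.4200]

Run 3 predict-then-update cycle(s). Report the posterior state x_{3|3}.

step 1: x^-=[1.8432, -3.2600]  P^-=[0.6733 0.1308; 0.1308 0.5300]  H_jac=[0.4922 -0.8705]  S=[0.8826]  K=[0.2464; -0.4498]  nu=[-2.2350]  x^+=[1.2924, -2.2547]  P^+=[0.6197 0.2286; 0.2286 0.3514]
step 2: x^-=[0.8866, -2.2547]  P^-=[0.8034 0.2889; 0.2889 0.4214]  H_jac=[0.3659 -0.9306]  S=[0.7058]  K=[0.0356; -0.4059]  nu=[-4.8828]  x^+=[0.7128, -0.2728]  P^+=[0.8025 0.2991; 0.2991 0.3052]
step 3: x^-=[0.6637, -0.2728]  P^-=[1.0100 0.3510; 0.3510 0.3752]  H_jac=[0.9249 -0.3802]  S=[1.1014]  K=[0.7270; 0.1653]  nu=[-2.1375]  x^+=[-0.8903, -0.6261]  P^+=[0.4279 0.2187; 0.2187 0.3451]

x_post = [-0.8903, -0.6261]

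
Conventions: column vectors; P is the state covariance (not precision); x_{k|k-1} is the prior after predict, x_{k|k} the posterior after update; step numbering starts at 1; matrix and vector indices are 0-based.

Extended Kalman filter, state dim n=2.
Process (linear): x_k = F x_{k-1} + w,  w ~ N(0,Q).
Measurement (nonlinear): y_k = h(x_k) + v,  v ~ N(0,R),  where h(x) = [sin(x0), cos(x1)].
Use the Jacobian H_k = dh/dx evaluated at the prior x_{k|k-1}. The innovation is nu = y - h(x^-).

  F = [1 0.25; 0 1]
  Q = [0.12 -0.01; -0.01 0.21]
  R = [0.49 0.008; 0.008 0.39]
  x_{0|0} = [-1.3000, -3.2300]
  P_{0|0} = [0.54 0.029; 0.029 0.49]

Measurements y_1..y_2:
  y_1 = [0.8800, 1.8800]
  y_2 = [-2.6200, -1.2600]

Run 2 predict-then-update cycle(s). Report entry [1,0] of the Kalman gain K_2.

K[1,0] = -0.1025

step 1: x^-=[-2.1075, -3.2300]  P^-=[0.7051 0.1415; 0.1415 0.7000]  H_jac=[-0.5113 0.0000; 0.0000 -0.0883]  S=[0.6743 0.0144; 0.0144 0.3955]  K=[-0.5344 -0.0121; -0.1040 -0.1525]  nu=[1.7394, 2.8761]  x^+=[-3.0720, -3.8496]  P^+=[0.5123 0.1021; 0.1021 0.6830]
step 2: x^-=[-4.0343, -3.8496]  P^-=[0.7260 0.2628; 0.2628 0.8930]  H_jac=[-0.6273 0.0000; 0.0000 -0.6503]  S=[0.7757 0.1152; 0.1152 0.7677]  K=[-0.5667 -0.1376; -0.1025 -0.7411]  nu=[-3.3988, -0.5003]  x^+=[-2.0394, -3.1305]  P^+=[0.4444 0.0895; 0.0895 0.4457]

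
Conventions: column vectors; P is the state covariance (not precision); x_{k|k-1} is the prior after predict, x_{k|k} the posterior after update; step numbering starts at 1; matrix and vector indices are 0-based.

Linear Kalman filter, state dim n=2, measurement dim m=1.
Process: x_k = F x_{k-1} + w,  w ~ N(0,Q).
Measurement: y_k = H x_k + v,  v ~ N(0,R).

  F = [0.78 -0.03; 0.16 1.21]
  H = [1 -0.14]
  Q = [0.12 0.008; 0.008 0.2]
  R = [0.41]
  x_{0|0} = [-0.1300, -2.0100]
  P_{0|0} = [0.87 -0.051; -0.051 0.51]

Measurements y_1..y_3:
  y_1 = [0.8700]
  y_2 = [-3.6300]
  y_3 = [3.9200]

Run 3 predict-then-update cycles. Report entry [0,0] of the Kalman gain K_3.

step 1: x^-=[-0.0411, -2.4529]  P^-=[0.6522 0.0502; 0.0502 0.9492]  S=[1.0667]  K=[0.6048; -0.0775]  nu=[0.5677]  x^+=[0.3022, -2.4969]  P^+=[0.2620 0.1002; 0.1002 0.9428]
step 2: x^-=[0.3106, -2.9729]  P^-=[0.2756 0.1006; 0.1006 1.6259]  S=[0.6893]  K=[0.3794; -0.1843]  nu=[-4.3569]  x^+=[-1.3421, -2.1698]  P^+=[0.1764 0.1488; 0.1488 1.6024]
step 3: x^-=[-0.9818, -2.8402]  P^-=[0.2218 0.1115; 0.1115 2.6082]  S=[0.6517]  K=[0.3164; -0.3892]  nu=[4.5042]  x^+=[0.4432, -4.5931]  P^+=[0.1566 0.1918; 0.1918 2.5095]

K[0,0] = 0.3164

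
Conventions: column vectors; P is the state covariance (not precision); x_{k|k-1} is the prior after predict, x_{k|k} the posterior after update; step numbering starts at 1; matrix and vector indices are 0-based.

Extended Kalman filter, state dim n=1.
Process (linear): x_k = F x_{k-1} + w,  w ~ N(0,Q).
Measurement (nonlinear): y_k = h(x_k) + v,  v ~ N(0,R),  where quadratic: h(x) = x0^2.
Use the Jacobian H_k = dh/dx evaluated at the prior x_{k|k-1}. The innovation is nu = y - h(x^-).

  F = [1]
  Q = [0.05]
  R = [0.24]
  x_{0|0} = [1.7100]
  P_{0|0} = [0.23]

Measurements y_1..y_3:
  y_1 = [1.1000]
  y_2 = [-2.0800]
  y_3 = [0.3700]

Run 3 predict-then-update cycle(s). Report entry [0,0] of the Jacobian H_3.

step 1: x^-=[1.7100]  P^-=[0.2800]  H_jac=[3.4200]  S=[3.5150]  K=[0.2724]  nu=[-1.8241]  x^+=[1.2131]  P^+=[0.0191]
step 2: x^-=[1.2131]  P^-=[0.0691]  H_jac=[2.4261]  S=[0.6468]  K=[0.2592]  nu=[-3.5515]  x^+=[0.2923]  P^+=[0.0256]
step 3: x^-=[0.2923]  P^-=[0.0756]  H_jac=[0.5847]  S=[0.2659]  K=[0.1664]  nu=[0.2845]  x^+=[0.3397]  P^+=[0.0683]

H_jac[0,0] = 0.5847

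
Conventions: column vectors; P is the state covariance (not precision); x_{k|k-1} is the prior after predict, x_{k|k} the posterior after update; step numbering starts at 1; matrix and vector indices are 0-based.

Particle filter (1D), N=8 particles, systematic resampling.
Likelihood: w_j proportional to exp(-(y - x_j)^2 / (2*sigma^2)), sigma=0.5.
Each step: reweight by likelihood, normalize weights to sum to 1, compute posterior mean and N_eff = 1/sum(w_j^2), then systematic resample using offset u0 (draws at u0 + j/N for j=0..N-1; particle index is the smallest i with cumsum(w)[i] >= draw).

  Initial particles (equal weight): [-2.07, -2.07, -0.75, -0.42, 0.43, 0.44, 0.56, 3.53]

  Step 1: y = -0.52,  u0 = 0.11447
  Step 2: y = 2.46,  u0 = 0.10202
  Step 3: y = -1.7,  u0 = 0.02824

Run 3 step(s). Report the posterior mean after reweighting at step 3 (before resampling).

step 1: w=[0.0035, 0.0035, 0.3884, 0.4232, 0.0710, 0.0684, 0.0419, 0.0000]  mean=-0.3996  Neff=2.9283  idx=[2, 2, 2, 3, 3, 3, 4, 6]
step 2: w=[0.0000, 0.0000, 0.0000, 0.0001, 0.0001, 0.0001, 0.2646, 0.7352]  mean=0.5254  Neff=1.6379  idx=[6, 6, 7, 7, 7, 7, 7, 7]
step 3: w=[0.2553, 0.2553, 0.0816, 0.0816, 0.0816, 0.0816, 0.0816, 0.0816]  mean=0.4936  Neff=5.8717  idx=[0, 0, 1, 1, 2, 3, 5, 6]

post_mean = 0.4936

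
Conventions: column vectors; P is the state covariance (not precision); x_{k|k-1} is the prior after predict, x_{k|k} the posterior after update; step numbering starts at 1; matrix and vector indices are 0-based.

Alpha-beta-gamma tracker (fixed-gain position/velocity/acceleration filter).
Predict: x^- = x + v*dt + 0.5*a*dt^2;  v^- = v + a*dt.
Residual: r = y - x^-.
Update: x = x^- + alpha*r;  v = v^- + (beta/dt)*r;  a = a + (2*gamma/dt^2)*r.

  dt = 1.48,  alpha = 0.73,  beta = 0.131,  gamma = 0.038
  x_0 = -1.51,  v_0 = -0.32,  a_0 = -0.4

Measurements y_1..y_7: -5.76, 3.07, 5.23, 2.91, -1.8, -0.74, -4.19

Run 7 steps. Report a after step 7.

a_post = -0.0747

step 1: x_pred=-2.4217  r=-3.3383  x^+=-4.8587  v^+=-1.2075  a^+=-0.5158
step 2: x_pred=-7.2107  r=10.2807  x^+=0.2942  v^+=-1.0609  a^+=-0.1591
step 3: x_pred=-1.4502  r=6.6802  x^+=3.4263  v^+=-0.7051  a^+=0.0727
step 4: x_pred=2.4623  r=0.4477  x^+=2.7891  v^+=-0.5580  a^+=0.0882
step 5: x_pred=2.0599  r=-3.8599  x^+=-0.7578  v^+=-0.7691  a^+=-0.0457
step 6: x_pred=-1.9462  r=1.2062  x^+=-1.0657  v^+=-0.7300  a^+=-0.0039
step 7: x_pred=-2.1504  r=-2.0396  x^+=-3.6393  v^+=-0.9163  a^+=-0.0747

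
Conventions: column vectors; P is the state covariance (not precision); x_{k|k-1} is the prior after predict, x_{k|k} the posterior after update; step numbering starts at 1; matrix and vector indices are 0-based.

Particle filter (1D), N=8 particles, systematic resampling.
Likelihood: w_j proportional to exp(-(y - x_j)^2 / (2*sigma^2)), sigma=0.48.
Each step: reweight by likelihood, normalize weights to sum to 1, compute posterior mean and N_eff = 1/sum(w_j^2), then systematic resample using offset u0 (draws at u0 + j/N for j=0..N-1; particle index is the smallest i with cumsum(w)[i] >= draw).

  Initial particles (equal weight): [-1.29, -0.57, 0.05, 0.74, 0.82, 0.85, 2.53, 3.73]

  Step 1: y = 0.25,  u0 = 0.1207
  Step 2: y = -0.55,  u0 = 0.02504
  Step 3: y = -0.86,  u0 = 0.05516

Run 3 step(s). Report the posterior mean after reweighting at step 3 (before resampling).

post_mean = 0.0500

step 1: w=[0.0022, 0.0861, 0.3395, 0.2199, 0.1829, 0.1695, 0.0000, 0.0000]  mean=0.4220  Neff=4.2883  idx=[2, 2, 2, 3, 3, 4, 5, 5]
step 2: w=[0.3108, 0.3108, 0.3108, 0.0183, 0.0183, 0.0116, 0.0097, 0.0097]  mean=0.0997  Neff=3.4386  idx=[0, 0, 0, 1, 1, 2, 2, 2]
step 3: w=[0.1250, 0.1250, 0.1250, 0.1250, 0.1250, 0.1250, 0.1250, 0.1250]  mean=0.0500  Neff=8.0000  idx=[0, 1, 2, 3, 4, 5, 6, 7]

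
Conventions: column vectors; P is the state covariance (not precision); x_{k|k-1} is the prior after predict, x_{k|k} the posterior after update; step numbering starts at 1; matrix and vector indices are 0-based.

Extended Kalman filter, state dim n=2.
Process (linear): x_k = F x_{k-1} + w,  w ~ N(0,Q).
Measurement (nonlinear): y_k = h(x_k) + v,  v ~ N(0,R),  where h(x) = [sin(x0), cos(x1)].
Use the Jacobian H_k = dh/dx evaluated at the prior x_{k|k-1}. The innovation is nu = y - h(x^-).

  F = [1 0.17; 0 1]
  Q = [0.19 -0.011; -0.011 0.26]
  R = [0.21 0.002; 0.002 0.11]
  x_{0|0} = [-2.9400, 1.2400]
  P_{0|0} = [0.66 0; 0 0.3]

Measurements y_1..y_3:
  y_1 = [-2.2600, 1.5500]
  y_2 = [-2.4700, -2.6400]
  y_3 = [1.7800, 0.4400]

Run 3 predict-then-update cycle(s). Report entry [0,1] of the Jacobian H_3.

step 1: x^-=[-2.7292, 1.2400]  P^-=[0.8587 0.0400; 0.0400 0.5600]  H_jac=[-0.9162 0.0000; 0.0000 -0.9458]  S=[0.9307 0.0367; 0.0367 0.6109]  K=[-0.8448 -0.0112; -0.0052 -0.8666]  nu=[-1.8592, 1.2252]  x^+=[-1.1723, 0.1879]  P^+=[0.1937 0.0031; 0.0031 0.1008]
step 2: x^-=[-1.1404, 0.1879]  P^-=[0.3876 0.0092; 0.0092 0.3608]  H_jac=[0.4172 0.0000; 0.0000 -0.1868]  S=[0.2775 0.0013; 0.0013 0.1226]  K=[0.5830 -0.0202; 0.0164 -0.5500]  nu=[-1.5612, -3.6224]  x^+=[-1.9775, 2.1548]  P^+=[0.2933 0.0056; 0.0056 0.3237]
step 3: x^-=[-1.6112, 2.1548]  P^-=[0.4946 0.0496; 0.0496 0.5837]  H_jac=[-0.0404 0.0000; 0.0000 -0.8343]  S=[0.2108 0.0037; 0.0037 0.5162]  K=[-0.0934 -0.0796; 0.0069 -0.9433]  nu=[2.7792, 0.9913]  x^+=[-1.9495, 1.2389]  P^+=[0.4894 0.0107; 0.0107 0.1244]

H_jac[0,1] = 0.0000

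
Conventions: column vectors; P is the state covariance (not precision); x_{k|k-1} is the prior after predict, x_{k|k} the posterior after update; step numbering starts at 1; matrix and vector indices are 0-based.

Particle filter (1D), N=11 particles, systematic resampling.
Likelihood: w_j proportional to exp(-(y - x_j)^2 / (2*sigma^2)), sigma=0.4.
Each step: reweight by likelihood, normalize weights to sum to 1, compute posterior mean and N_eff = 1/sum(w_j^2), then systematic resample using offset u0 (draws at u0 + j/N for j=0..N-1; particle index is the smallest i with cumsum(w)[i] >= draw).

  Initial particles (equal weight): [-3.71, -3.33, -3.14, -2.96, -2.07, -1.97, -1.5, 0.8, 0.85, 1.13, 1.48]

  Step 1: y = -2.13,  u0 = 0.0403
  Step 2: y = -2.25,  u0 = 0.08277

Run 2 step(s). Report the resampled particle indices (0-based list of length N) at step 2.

resampled_idx = [1, 2, 3, 3, 4, 5, 6, 7, 8, 9, 10]

step 1: w=[0.0002, 0.0047, 0.0174, 0.0490, 0.4172, 0.3895, 0.1221, 0.0000, 0.0000, 0.0000, 0.0000]  mean=-2.0299  Neff=2.9124  idx=[3, 4, 4, 4, 4, 5, 5, 5, 5, 5, 6]
step 2: w=[0.0262, 0.1143, 0.1143, 0.1143, 0.1143, 0.0990, 0.0990, 0.0990, 0.0990, 0.0990, 0.0218]  mean=-2.0314  Neff=9.7669  idx=[1, 2, 3, 3, 4, 5, 6, 7, 8, 9, 10]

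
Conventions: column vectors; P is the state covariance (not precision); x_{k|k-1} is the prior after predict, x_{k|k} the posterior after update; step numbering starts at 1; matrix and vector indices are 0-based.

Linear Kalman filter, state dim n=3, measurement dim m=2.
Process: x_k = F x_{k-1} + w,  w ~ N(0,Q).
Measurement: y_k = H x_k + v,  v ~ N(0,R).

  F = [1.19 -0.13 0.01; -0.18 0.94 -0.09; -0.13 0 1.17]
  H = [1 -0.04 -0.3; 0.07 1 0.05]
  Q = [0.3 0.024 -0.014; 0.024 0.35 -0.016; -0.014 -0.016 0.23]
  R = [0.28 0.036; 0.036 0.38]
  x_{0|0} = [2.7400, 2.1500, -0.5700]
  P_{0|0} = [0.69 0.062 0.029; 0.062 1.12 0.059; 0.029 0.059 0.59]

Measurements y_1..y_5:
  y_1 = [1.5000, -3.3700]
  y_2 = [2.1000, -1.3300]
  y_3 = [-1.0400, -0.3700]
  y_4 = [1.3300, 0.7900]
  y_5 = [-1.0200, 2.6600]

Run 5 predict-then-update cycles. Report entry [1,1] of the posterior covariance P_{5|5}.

step 1: x^-=[2.9754, 1.5791, -1.0231]  P^-=[1.2774 -0.1923 -0.0814; -0.1923 1.3367 -0.0104; -0.0814 -0.0104 1.0405]  S=[1.7172 -0.1346; -0.1346 1.6971]  K=[0.7624 -0.0025; -0.0807 0.7730; -0.2287 0.0030]  nu=[-1.7192, -5.1062]  x^+=[1.6777, -2.2295, -0.6452]  P^+=[0.2787 -0.0040 0.2184; -0.0040 0.2946 -0.0699; 0.2184 -0.0699 0.9505]
step 2: x^-=[2.2798, -2.3396, -0.9730]  P^-=[0.7064 -0.1023 0.2684; -0.1023 0.6473 -0.2294; 0.2684 -0.2294 1.4694]  S=[0.9613 0.0125; 0.0125 0.9990]  K=[0.6559 -0.0477; -0.0700 0.6301; -0.1681 -0.1352]  nu=[-0.5653, 0.8987]  x^+=[1.8661, -1.7337, -0.9995]  P^+=[0.2913 -0.0334 0.3689; -0.0334 0.2470 -0.1544; 0.3689 -0.1544 1.4234]
step 3: x^-=[2.4361, -1.8757, -1.4120]  P^-=[0.7363 -0.1514 0.4937; -0.1514 0.6386 -0.3982; 0.4937 -0.3982 2.0712]  S=[0.9101 0.0145; 0.0145 0.9698]  K=[0.6544 -0.0873; -0.0732 0.6281; -0.1185 -0.2664]  nu=[-3.9747, 1.4057]  x^+=[-0.2876, -0.7018, -1.3153]  P^+=[0.3409 -0.0607 0.5441; -0.0607 0.2524 -0.2430; 0.5441 -0.2430 1.9886]
step 4: x^-=[-0.2641, -0.4896, -1.5016]  P^-=[0.8195 -0.2153 0.7493; -0.2153 0.6795 -0.5855; 0.7493 -0.5855 2.7925]  S=[0.9055 0.0081; 0.0081 0.9870]  K=[0.6674 -0.1276; -0.0796 0.6441; -0.0682 -0.3980]  nu=[1.1241, 1.3731]  x^+=[0.3109, 0.3054, -2.1248]  P^+=[0.4015 -0.0897 0.7425; -0.0897 0.2650 -0.3373; 0.7425 -0.3373 2.6315]
step 5: x^-=[0.3091, 0.4224, -2.5265]  P^-=[0.9195 -0.2871 1.0373; -0.2871 0.7300 -0.7913; 1.0373 -0.7913 3.6131]  S=[0.9075 -0.0003; -0.0003 1.0115]  K=[0.6830 -0.1688; -0.0868 0.6627; -0.0167 -0.5320]  nu=[-2.0701, 2.3423]  x^+=[-1.5001, 2.1542, -3.7380]  P^+=[0.4674 -0.1201 0.9567; -0.1201 0.2789 -0.4361; 0.9567 -0.4361 3.3266]

P_post[1,1] = 0.2789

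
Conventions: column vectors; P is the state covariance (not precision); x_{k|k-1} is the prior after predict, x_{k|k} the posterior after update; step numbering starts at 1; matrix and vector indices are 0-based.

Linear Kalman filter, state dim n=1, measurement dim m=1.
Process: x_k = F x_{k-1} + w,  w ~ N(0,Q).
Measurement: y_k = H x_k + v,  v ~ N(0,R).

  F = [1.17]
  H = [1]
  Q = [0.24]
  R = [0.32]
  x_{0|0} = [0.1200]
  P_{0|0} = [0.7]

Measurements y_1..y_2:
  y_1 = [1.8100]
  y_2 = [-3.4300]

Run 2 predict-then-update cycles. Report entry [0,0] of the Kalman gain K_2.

step 1: x^-=[0.1404]  P^-=[1.1982]  S=[1.5182]  K=[0.7892]  nu=[1.6696]  x^+=[1.4581]  P^+=[0.2526]
step 2: x^-=[1.7060]  P^-=[0.5857]  S=[0.9057]  K=[0.6467]  nu=[-5.1360]  x^+=[-1.6154]  P^+=[0.2069]

K[0,0] = 0.6467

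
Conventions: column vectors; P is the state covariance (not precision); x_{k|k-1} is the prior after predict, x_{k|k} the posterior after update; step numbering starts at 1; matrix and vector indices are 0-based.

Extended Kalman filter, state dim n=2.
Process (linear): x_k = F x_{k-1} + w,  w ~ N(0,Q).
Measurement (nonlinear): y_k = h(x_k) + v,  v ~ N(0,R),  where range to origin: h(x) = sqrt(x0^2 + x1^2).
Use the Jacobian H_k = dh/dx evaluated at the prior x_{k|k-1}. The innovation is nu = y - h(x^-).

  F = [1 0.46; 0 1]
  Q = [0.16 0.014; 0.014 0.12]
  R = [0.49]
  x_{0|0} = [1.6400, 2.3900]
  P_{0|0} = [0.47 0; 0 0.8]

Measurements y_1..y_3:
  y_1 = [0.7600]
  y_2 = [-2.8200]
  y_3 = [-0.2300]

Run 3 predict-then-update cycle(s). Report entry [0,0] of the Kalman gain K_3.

K[0,0] = -0.4285

step 1: x^-=[2.7394, 2.3900]  P^-=[0.7993 0.3820; 0.3820 0.9200]  H_jac=[0.7535 0.6574]  S=[1.7199]  K=[0.4962; 0.5190]  nu=[-2.8754]  x^+=[1.3126, 0.8976]  P^+=[0.3758 -0.0609; -0.0609 0.4567]
step 2: x^-=[1.7255, 0.8976]  P^-=[0.5764 0.1631; 0.1631 0.5767]  H_jac=[0.8871 0.4615]  S=[1.2000]  K=[0.4888; 0.3424]  nu=[-4.7650]  x^+=[-0.6038, -0.7338]  P^+=[0.2896 -0.0377; -0.0377 0.4360]
step 3: x^-=[-0.9414, -0.7338]  P^-=[0.5072 0.1769; 0.1769 0.5560]  H_jac=[-0.7887 -0.6148]  S=[1.1872]  K=[-0.4285; -0.4054]  nu=[-1.4236]  x^+=[-0.3313, -0.1566]  P^+=[0.2892 -0.0294; -0.0294 0.3609]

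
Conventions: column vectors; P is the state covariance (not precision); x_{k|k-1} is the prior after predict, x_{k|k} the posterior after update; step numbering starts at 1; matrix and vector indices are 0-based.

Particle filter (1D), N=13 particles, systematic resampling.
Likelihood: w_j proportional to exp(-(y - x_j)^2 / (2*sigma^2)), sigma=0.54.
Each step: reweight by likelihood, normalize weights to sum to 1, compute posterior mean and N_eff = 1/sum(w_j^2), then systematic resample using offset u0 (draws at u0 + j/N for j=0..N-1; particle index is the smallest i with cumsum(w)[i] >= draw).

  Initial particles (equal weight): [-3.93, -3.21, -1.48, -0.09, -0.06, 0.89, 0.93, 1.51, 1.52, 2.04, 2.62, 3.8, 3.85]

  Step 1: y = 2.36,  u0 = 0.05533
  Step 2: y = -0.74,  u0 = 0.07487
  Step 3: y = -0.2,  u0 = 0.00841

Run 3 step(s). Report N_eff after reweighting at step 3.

step 1: w=[0.0000, 0.0000, 0.0000, 0.0000, 0.0000, 0.0102, 0.0124, 0.1196, 0.1231, 0.3463, 0.3676, 0.0118, 0.0092]  mean=2.1377  Neff=3.5098  idx=[7, 7, 8, 9, 9, 9, 9, 9, 10, 10, 10, 10, 10]
step 2: w=[0.3359, 0.3359, 0.3109, 0.0035, 0.0035, 0.0035, 0.0035, 0.0035, 0.0000, 0.0000, 0.0000, 0.0000, 0.0000]  mean=1.5224  Neff=3.1027  idx=[0, 0, 0, 0, 1, 1, 1, 1, 2, 2, 2, 2, 7]
step 3: w=[0.0848, 0.0848, 0.0848, 0.0848, 0.0848, 0.0848, 0.0848, 0.0848, 0.0799, 0.0799, 0.0799, 0.0799, 0.0023]  mean=1.5144  Neff=12.0465  idx=[0, 1, 1, 2, 3, 4, 5, 6, 7, 8, 9, 10, 11]

N_eff = 12.0465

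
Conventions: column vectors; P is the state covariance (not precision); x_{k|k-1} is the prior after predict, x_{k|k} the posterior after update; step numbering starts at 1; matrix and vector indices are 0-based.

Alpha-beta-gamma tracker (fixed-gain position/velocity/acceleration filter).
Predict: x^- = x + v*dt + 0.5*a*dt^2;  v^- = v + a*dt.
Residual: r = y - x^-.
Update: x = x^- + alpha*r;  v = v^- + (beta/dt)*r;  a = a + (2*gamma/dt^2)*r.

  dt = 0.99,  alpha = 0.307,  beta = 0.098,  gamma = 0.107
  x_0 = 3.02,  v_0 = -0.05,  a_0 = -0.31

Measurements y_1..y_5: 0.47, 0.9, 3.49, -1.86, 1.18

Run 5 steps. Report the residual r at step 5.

resid = 4.5063

step 1: x_pred=2.8186  r=-2.3486  x^+=2.0976  v^+=-0.5894  a^+=-0.8228
step 2: x_pred=1.1109  r=-0.2109  x^+=1.0461  v^+=-1.4248  a^+=-0.8688
step 3: x_pred=-0.7902  r=4.2802  x^+=0.5238  v^+=-1.8613  a^+=0.0657
step 4: x_pred=-1.2867  r=-0.5733  x^+=-1.4627  v^+=-1.8530  a^+=-0.0595
step 5: x_pred=-3.3263  r=4.5063  x^+=-1.9428  v^+=-1.4658  a^+=0.9245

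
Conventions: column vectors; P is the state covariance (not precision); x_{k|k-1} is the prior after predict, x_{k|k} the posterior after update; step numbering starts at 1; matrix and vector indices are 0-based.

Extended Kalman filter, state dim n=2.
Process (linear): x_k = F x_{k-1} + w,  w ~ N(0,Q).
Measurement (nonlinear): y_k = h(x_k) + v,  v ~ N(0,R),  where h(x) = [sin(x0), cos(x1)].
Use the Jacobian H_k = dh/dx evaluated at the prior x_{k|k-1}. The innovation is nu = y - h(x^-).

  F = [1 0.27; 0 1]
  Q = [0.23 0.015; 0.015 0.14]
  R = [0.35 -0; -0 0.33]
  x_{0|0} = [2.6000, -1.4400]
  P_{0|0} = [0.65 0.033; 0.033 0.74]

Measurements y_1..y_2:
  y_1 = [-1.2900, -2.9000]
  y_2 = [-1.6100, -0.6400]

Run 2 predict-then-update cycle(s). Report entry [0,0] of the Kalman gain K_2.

K[0,0] = -0.7051

step 1: x^-=[2.2112, -1.4400]  P^-=[0.9518 0.2478; 0.2478 0.8800]  H_jac=[-0.5975 0.0000; 0.0000 0.9915]  S=[0.6898 -0.1468; -0.1468 1.1950]  K=[-0.8016 0.1071; -0.0609 0.7226]  nu=[-2.0919, -3.0304]  x^+=[3.5635, -3.5025]  P^+=[0.4696 0.0357; 0.0357 0.2405]
step 2: x^-=[2.6178, -3.5025]  P^-=[0.7363 0.1156; 0.1156 0.3805]  H_jac=[-0.8659 0.0000; 0.0000 -0.3531]  S=[0.9022 0.0353; 0.0353 0.3775]  K=[-0.7051 -0.0421; -0.0974 -0.3469]  nu=[-2.1101, 0.2956]  x^+=[4.0933, -3.3996]  P^+=[0.2850 0.0394; 0.0394 0.3242]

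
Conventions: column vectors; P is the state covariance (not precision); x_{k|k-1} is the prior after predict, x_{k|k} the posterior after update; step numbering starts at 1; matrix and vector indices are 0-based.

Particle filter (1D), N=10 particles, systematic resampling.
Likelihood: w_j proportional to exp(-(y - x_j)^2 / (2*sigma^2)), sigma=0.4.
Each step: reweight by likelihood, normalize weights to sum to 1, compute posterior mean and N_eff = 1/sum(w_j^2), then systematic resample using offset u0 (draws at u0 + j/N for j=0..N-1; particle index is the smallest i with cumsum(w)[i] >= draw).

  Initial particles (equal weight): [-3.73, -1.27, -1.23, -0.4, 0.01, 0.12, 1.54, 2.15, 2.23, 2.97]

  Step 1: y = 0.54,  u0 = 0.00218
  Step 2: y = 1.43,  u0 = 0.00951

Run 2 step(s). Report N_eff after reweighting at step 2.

step 1: w=[0.0000, 0.0000, 0.0001, 0.0575, 0.3780, 0.5240, 0.0400, 0.0003, 0.0001, 0.0000]  mean=0.1060  Neff=2.3673  idx=[3, 4, 4, 4, 4, 5, 5, 5, 5, 5]
step 2: w=[0.0009, 0.0595, 0.0595, 0.0595, 0.0595, 0.1522, 0.1522, 0.1522, 0.1522, 0.1522]  mean=0.0933  Neff=7.6935  idx=[1, 2, 4, 5, 6, 6, 7, 8, 8, 9]

N_eff = 7.6935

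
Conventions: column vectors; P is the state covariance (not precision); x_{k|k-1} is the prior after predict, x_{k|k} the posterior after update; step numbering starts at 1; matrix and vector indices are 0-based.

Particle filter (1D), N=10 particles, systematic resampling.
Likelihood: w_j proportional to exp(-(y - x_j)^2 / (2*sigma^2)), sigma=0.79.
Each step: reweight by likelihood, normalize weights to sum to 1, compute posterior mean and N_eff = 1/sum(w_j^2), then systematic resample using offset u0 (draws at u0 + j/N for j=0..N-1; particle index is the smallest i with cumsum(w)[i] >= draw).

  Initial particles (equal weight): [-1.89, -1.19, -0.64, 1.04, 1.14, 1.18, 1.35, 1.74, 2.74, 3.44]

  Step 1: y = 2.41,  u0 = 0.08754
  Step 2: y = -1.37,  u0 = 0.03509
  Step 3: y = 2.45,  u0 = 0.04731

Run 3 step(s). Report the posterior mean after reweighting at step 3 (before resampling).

step 1: w=[0.0000, 0.0000, 0.0002, 0.0685, 0.0847, 0.0917, 0.1253, 0.2152, 0.2826, 0.1318]  mean=2.0471  Neff=5.5711  idx=[4, 5, 6, 7, 7, 8, 8, 8, 9, 9]
step 2: w=[0.4167, 0.3543, 0.1728, 0.0280, 0.0280, 0.0001, 0.0001, 0.0001, 0.0000, 0.0000]  mean=1.2244  Neff=3.0249  idx=[0, 0, 0, 0, 1, 1, 1, 1, 2, 2]
step 3: w=[0.0881, 0.0881, 0.0881, 0.0881, 0.0957, 0.0957, 0.0957, 0.0957, 0.1322, 0.1322]  mean=1.2109  Neff=9.7361  idx=[0, 1, 2, 3, 4, 6, 7, 8, 8, 9]

post_mean = 1.2109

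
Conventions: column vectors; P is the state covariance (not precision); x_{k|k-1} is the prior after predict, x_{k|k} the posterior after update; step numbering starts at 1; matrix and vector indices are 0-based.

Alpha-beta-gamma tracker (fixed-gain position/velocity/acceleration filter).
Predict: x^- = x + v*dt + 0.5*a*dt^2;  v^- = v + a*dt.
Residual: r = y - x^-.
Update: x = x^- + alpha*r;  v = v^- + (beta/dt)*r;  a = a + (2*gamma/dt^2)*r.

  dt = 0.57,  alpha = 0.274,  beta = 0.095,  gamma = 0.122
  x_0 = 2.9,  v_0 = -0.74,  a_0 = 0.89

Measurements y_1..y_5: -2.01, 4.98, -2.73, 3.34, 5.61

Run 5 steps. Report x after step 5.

step 1: x_pred=2.6228  r=-4.6328  x^+=1.3534  v^+=-1.0048  a^+=-2.5892
step 2: x_pred=0.3600  r=4.6200  x^+=1.6259  v^+=-1.7107  a^+=0.8804
step 3: x_pred=0.7938  r=-3.5238  x^+=-0.1717  v^+=-1.7962  a^+=-1.7660
step 4: x_pred=-1.4824  r=4.8224  x^+=-0.1611  v^+=-1.9991  a^+=1.8556
step 5: x_pred=-0.9991  r=6.6091  x^+=0.8118  v^+=0.1602  a^+=6.8191

x_post = 0.8118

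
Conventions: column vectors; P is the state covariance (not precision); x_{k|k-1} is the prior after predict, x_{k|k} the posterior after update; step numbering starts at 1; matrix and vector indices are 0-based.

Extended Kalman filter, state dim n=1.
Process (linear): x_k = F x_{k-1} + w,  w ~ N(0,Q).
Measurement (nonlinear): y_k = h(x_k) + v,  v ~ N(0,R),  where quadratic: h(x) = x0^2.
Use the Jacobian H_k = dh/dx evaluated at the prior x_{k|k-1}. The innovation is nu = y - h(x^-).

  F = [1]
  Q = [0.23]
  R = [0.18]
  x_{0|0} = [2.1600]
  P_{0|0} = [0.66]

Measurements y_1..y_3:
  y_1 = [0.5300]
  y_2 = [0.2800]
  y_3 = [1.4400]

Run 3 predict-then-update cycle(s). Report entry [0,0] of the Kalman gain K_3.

K[0,0] = 0.4987

step 1: x^-=[2.1600]  P^-=[0.8900]  H_jac=[4.3200]  S=[16.7895]  K=[0.2290]  nu=[-4.1356]  x^+=[1.2129]  P^+=[0.0095]
step 2: x^-=[1.2129]  P^-=[0.2395]  H_jac=[2.4259]  S=[1.5897]  K=[0.3655]  nu=[-1.1912]  x^+=[0.7775]  P^+=[0.0271]
step 3: x^-=[0.7775]  P^-=[0.2571]  H_jac=[1.5550]  S=[0.8017]  K=[0.4987]  nu=[0.8355]  x^+=[1.1942]  P^+=[0.0577]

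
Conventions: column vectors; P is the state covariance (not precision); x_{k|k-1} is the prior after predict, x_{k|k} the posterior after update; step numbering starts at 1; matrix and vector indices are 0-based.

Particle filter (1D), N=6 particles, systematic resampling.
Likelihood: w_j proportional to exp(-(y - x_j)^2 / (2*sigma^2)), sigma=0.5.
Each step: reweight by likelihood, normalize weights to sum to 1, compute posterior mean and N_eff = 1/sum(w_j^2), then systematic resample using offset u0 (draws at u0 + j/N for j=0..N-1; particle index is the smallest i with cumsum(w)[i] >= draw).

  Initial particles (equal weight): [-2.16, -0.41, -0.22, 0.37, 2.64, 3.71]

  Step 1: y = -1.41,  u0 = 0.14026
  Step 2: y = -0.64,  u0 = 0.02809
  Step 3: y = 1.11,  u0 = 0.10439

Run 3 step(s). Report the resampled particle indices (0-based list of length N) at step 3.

resampled_idx = [0, 2, 3, 4, 5, 5]

step 1: w=[0.6236, 0.2599, 0.1131, 0.0034, 0.0000, 0.0000]  mean=-1.4771  Neff=2.1313  idx=[0, 0, 0, 1, 1, 2]
step 2: w=[0.0039, 0.0039, 0.0039, 0.3554, 0.3554, 0.2776]  mean=-0.3777  Neff=3.0333  idx=[3, 3, 3, 4, 4, 5]
step 3: w=[0.1257, 0.1257, 0.1257, 0.1257, 0.1257, 0.3713]  mean=-0.3394  Neff=4.6096  idx=[0, 2, 3, 4, 5, 5]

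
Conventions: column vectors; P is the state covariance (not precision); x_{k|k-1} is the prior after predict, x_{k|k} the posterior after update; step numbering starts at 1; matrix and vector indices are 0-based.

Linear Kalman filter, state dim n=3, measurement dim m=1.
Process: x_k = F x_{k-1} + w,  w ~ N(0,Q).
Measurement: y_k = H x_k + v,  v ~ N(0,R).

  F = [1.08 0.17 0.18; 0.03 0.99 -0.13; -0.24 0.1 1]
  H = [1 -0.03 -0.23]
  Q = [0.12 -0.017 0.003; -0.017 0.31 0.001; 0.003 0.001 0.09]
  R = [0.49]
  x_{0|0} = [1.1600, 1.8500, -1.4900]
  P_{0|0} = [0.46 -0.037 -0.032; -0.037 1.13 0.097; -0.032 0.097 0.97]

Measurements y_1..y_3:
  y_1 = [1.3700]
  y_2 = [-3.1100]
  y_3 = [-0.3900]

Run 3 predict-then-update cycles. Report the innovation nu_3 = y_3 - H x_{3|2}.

step 1: x^-=[1.2991, 2.0600, -1.5834]  P^-=[0.7005 0.1451 0.0601; 0.1451 1.4074 0.0849; 0.0601 0.0849 1.1343]  S=[1.2166]  K=[0.5609; 0.0685; -0.1671]  nu=[-0.2315]  x^+=[1.1693, 2.0441, -1.5447]  P^+=[0.3178 0.0984 0.1742; 0.0984 1.4017 0.0989; 0.1742 0.0989 1.1004]
step 2: x^-=[1.3323, 2.2596, -1.6209]  P^-=[0.6768 0.3010 0.3483; 0.3010 1.6817 0.0786; 0.3483 0.0786 1.1541]  S=[1.0521]  K=[0.5585; 0.2210; 0.0765]  nu=[-4.7473]  x^+=[-1.3191, 1.2105, -1.9841]  P^+=[0.3486 0.1712 0.3033; 0.1712 1.6303 0.0608; 0.3033 0.0608 1.1480]
step 3: x^-=[-1.5760, 1.4168, -1.5464]  P^-=[0.7954 0.3943 0.4844; 0.3943 1.9198 0.0485; 0.4844 0.0485 1.1327]  S=[1.1012]  K=[0.6104; 0.2956; 0.2020]  nu=[0.8728]  x^+=[-1.0432, 1.6748, -1.3701]  P^+=[0.3851 0.1956 0.3487; 0.1956 1.8235 -0.0173; 0.3487 -0.0173 1.0878]

innov = [0.8728]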